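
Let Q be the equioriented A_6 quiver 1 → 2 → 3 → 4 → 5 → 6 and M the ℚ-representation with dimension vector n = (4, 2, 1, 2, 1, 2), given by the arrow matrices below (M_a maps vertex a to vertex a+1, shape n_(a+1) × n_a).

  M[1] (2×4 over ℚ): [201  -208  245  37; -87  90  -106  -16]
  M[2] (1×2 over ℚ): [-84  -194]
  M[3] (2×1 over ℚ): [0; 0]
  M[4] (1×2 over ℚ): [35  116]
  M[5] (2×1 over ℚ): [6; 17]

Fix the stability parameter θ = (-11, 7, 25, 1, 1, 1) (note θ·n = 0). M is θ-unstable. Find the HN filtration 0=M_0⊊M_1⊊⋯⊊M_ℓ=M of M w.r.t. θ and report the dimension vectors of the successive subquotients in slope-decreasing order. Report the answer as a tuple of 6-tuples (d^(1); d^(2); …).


Via rank(M_{q-1}∘⋯∘M_p): M ≅ I[1,1]^2, I[1,2], I[1,3], I[4,4], I[4,6], I[6,6].
μ_θ-semistable layers: μ^(1)=25; μ^(2)=7; μ^(3)=1; μ^(4)=-11

((0, 0, 1, 0, 0, 0); (0, 2, 0, 0, 0, 0); (0, 0, 0, 2, 1, 2); (4, 0, 0, 0, 0, 0))


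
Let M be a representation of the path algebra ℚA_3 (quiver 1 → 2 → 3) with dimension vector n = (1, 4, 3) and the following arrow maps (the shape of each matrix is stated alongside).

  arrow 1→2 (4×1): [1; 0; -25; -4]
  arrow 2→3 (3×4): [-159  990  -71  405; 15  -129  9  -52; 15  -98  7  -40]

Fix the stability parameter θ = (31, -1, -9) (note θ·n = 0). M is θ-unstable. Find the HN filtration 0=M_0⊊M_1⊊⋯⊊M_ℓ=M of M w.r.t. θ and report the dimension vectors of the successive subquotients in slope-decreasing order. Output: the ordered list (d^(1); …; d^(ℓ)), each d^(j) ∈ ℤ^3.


Barcode: M ≅ I[1,3], I[2,2], I[2,3]^2. HN layers by μ_θ (3 steps, strictly decreasing):
  μ^(1)=7; μ^(2)=-1; μ^(3)=-5

((1, 1, 1); (0, 1, 0); (0, 2, 2))


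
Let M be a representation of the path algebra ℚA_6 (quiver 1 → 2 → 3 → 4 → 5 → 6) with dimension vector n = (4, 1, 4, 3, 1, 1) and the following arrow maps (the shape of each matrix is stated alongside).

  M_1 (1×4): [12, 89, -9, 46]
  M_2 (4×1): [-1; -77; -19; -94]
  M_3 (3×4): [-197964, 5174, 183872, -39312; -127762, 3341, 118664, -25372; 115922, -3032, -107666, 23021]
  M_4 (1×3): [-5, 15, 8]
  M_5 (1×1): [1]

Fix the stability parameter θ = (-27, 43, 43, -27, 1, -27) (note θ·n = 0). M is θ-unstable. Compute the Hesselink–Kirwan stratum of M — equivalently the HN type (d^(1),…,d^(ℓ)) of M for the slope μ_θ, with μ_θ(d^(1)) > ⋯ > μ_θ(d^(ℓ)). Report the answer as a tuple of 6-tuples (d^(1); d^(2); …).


Barcode: M ≅ I[1,1]^3, I[1,6], I[3,3]^2, I[3,4], I[4,4]. HN layers by μ_θ (4 steps, strictly decreasing):
  μ^(1)=43; μ^(2)=8; μ^(3)=33/5; μ^(4)=-27

((0, 0, 2, 0, 0, 0); (0, 0, 1, 1, 0, 0); (0, 1, 1, 1, 1, 1); (4, 0, 0, 1, 0, 0))


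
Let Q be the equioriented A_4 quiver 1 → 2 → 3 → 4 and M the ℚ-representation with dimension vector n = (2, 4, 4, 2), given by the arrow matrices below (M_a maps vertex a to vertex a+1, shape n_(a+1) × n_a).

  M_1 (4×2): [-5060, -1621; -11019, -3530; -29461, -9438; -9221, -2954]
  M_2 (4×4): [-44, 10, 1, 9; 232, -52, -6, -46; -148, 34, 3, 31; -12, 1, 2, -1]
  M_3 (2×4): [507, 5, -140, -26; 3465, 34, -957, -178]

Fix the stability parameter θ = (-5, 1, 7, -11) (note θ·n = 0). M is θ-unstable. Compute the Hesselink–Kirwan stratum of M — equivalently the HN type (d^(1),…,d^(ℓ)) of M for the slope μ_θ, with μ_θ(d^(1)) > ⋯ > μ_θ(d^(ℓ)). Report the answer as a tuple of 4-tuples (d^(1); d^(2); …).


Barcode: M ≅ I[1,2]^2, I[2,4]^2, I[3,3]^2. HN layers by μ_θ (4 steps, strictly decreasing):
  μ^(1)=7; μ^(2)=1; μ^(3)=-1; μ^(4)=-5

((0, 0, 2, 0); (0, 2, 0, 0); (0, 2, 2, 2); (2, 0, 0, 0))


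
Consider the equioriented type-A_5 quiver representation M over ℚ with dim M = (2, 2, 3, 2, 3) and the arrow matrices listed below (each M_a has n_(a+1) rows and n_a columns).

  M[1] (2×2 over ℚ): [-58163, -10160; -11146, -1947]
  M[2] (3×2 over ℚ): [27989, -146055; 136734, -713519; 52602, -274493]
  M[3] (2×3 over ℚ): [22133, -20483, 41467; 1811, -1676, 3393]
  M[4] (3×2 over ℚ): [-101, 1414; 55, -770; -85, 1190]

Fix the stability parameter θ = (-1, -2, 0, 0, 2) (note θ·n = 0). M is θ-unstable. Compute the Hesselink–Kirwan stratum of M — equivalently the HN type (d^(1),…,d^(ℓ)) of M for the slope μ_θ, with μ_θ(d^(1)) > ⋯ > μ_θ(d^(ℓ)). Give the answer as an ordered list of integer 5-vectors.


Barcode: M ≅ I[1,4], I[1,5], I[3,3], I[5,5]^2. HN layers by μ_θ (3 steps, strictly decreasing):
  μ^(1)=2; μ^(2)=0; μ^(3)=-3/2

((0, 0, 0, 0, 3); (0, 0, 3, 2, 0); (2, 2, 0, 0, 0))


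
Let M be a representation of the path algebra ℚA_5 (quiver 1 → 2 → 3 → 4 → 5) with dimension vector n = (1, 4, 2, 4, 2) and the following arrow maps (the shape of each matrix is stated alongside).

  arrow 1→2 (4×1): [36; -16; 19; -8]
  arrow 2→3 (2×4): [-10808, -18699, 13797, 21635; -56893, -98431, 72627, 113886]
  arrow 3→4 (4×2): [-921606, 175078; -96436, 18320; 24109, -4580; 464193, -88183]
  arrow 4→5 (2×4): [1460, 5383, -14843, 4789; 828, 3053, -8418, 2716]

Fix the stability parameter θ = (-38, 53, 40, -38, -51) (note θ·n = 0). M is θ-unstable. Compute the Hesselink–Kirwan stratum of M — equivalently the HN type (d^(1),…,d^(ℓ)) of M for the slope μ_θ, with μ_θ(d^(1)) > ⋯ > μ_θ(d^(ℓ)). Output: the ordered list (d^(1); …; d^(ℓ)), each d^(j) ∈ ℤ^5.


Interval decomposition of M: I[1,5], I[2,2]^2, I[2,5], I[4,4]^2.
HN type (ℓ=3): μ^(1)=53; μ^(2)=1; μ^(3)=-38

((0, 2, 0, 0, 0); (0, 2, 2, 2, 2); (1, 0, 0, 2, 0))


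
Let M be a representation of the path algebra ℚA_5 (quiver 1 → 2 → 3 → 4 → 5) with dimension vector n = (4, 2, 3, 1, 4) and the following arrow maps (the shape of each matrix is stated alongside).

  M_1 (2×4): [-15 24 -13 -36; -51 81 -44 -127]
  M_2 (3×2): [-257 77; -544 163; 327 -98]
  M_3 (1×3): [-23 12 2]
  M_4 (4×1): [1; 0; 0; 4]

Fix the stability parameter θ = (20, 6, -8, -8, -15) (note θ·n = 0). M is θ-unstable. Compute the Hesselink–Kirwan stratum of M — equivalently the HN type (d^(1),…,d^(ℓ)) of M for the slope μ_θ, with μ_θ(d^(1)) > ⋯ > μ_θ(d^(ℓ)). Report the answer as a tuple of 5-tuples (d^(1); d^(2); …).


Via rank(M_{q-1}∘⋯∘M_p): M ≅ I[1,1]^2, I[1,3], I[1,5], I[3,3], I[5,5]^3.
μ_θ-semistable layers: μ^(1)=20; μ^(2)=6; μ^(3)=-1; μ^(4)=-8; μ^(5)=-15

((2, 0, 0, 0, 0); (1, 1, 1, 0, 0); (1, 1, 1, 1, 1); (0, 0, 1, 0, 0); (0, 0, 0, 0, 3))


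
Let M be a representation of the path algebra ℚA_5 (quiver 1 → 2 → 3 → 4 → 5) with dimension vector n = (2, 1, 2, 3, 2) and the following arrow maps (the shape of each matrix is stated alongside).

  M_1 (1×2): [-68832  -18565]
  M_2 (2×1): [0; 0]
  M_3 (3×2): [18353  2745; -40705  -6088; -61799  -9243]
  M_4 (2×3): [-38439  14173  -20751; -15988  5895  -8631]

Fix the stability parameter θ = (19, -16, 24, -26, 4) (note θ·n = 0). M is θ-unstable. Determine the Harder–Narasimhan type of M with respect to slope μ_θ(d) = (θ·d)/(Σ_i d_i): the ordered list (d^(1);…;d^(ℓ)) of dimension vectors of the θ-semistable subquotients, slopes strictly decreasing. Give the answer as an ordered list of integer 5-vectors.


Barcode: M ≅ I[1,1], I[1,2], I[3,5]^2, I[4,4]. HN layers by μ_θ (5 steps, strictly decreasing):
  μ^(1)=19; μ^(2)=4; μ^(3)=3/2; μ^(4)=-1; μ^(5)=-26

((1, 0, 0, 0, 0); (0, 0, 0, 0, 2); (1, 1, 0, 0, 0); (0, 0, 2, 2, 0); (0, 0, 0, 1, 0))


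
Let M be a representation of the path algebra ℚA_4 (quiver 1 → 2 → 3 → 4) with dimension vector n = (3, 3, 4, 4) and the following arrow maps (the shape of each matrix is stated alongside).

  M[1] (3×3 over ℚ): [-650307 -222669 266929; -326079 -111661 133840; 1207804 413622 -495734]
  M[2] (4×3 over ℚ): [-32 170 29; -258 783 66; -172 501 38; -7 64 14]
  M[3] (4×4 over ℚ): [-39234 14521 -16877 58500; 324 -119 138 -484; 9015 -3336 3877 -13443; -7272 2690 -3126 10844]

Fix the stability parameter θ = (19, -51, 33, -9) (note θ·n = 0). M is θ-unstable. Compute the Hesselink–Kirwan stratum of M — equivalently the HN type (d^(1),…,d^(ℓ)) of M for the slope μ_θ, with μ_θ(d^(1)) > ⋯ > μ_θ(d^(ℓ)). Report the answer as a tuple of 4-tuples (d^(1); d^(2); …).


Interval decomposition of M: I[1,3], I[1,4]^2, I[3,4], I[4,4].
HN type (ℓ=4): μ^(1)=33; μ^(2)=12; μ^(3)=-9; μ^(4)=-16

((0, 0, 1, 0); (0, 0, 3, 3); (0, 0, 0, 1); (3, 3, 0, 0))


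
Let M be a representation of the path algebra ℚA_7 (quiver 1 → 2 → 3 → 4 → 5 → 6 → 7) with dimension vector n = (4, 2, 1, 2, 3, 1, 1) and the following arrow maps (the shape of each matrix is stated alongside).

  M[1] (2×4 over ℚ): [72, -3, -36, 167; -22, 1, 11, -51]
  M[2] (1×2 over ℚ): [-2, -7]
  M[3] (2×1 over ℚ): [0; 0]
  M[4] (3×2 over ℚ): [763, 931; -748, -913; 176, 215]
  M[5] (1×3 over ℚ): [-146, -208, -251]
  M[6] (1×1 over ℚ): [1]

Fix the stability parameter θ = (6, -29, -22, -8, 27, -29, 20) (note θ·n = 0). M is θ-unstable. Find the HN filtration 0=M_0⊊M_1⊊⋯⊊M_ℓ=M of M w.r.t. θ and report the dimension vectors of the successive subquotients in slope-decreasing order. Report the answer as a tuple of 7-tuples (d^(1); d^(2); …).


Interval decomposition of M: I[1,1]^2, I[1,2], I[1,3], I[4,5], I[4,7], I[5,5].
HN type (ℓ=7): μ^(1)=27; μ^(2)=20; μ^(3)=6; μ^(4)=-1; μ^(5)=-8; μ^(6)=-23/2; μ^(7)=-15

((0, 0, 0, 0, 2, 0, 0); (0, 0, 0, 0, 0, 0, 1); (2, 0, 0, 0, 0, 0, 0); (0, 0, 0, 0, 1, 1, 0); (0, 0, 0, 2, 0, 0, 0); (1, 1, 0, 0, 0, 0, 0); (1, 1, 1, 0, 0, 0, 0))


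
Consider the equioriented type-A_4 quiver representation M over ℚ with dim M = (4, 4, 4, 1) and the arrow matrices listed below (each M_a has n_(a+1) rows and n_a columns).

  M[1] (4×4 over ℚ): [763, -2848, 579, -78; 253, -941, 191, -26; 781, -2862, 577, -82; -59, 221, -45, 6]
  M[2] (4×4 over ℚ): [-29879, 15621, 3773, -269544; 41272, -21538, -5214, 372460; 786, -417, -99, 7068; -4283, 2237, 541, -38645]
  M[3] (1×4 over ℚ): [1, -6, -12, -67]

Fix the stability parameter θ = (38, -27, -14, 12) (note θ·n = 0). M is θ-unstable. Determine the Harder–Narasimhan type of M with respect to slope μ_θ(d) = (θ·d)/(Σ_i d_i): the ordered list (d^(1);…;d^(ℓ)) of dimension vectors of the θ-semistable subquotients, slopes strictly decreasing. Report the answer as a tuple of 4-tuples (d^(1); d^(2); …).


Via rank(M_{q-1}∘⋯∘M_p): M ≅ I[1,1]^2, I[1,3], I[1,4], I[2,2], I[2,3], I[3,3].
μ_θ-semistable layers: μ^(1)=38; μ^(2)=12; μ^(3)=-1; μ^(4)=-14; μ^(5)=-27

((2, 0, 0, 0); (0, 0, 0, 1); (2, 2, 2, 0); (0, 0, 2, 0); (0, 2, 0, 0))


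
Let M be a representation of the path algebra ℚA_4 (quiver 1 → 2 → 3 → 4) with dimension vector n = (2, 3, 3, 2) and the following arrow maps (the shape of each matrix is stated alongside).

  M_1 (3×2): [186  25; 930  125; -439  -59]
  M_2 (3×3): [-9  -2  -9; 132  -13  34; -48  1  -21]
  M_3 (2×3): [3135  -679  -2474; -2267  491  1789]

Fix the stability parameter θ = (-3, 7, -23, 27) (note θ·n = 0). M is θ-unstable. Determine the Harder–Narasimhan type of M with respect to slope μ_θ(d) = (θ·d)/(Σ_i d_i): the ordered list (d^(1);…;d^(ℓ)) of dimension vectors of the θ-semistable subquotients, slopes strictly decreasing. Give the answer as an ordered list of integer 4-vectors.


Interval decomposition of M: I[1,4]^2, I[2,3].
HN type (ℓ=3): μ^(1)=27; μ^(2)=-19/3; μ^(3)=-8

((0, 0, 0, 2); (2, 2, 2, 0); (0, 1, 1, 0))


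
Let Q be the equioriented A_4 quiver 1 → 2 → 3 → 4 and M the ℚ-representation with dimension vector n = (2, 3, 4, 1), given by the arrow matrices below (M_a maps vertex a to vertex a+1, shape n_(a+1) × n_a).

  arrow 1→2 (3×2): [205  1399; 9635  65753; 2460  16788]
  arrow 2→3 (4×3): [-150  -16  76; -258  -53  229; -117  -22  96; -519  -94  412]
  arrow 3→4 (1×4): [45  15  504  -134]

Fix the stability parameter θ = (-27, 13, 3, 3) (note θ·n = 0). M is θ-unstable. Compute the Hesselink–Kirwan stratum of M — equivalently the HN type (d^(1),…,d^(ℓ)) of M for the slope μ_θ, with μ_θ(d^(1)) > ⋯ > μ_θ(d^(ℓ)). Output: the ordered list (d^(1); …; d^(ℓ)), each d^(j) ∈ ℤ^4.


Via rank(M_{q-1}∘⋯∘M_p): M ≅ I[1,1], I[1,4], I[2,2], I[2,3], I[3,3]^2.
μ_θ-semistable layers: μ^(1)=13; μ^(2)=8; μ^(3)=19/3; μ^(4)=3; μ^(5)=-27

((0, 1, 0, 0); (0, 1, 1, 0); (0, 1, 1, 1); (0, 0, 2, 0); (2, 0, 0, 0))


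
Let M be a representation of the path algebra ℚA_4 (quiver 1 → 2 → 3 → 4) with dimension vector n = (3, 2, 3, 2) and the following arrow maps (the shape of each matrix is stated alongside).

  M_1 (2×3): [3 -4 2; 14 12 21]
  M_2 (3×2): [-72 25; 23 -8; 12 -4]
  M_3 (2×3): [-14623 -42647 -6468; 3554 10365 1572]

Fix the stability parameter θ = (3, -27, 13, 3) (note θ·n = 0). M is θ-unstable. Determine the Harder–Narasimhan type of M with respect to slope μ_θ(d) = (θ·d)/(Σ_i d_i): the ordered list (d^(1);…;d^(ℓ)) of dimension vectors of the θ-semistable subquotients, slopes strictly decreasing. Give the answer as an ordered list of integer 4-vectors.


Barcode: M ≅ I[1,1], I[1,4]^2, I[3,3]. HN layers by μ_θ (4 steps, strictly decreasing):
  μ^(1)=13; μ^(2)=8; μ^(3)=3; μ^(4)=-12

((0, 0, 1, 0); (0, 0, 2, 2); (1, 0, 0, 0); (2, 2, 0, 0))


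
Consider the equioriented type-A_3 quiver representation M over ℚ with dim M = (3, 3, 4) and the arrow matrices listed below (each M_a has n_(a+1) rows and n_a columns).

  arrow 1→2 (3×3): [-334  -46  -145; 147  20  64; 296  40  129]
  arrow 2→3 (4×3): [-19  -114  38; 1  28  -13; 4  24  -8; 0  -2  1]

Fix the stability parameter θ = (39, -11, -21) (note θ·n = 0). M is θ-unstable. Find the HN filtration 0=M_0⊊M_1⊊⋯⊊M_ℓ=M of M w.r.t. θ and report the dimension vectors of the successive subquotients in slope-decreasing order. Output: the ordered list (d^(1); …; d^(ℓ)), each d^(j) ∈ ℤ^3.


Via rank(M_{q-1}∘⋯∘M_p): M ≅ I[1,2], I[1,3]^2, I[3,3]^2.
μ_θ-semistable layers: μ^(1)=14; μ^(2)=7/3; μ^(3)=-21

((1, 1, 0); (2, 2, 2); (0, 0, 2))


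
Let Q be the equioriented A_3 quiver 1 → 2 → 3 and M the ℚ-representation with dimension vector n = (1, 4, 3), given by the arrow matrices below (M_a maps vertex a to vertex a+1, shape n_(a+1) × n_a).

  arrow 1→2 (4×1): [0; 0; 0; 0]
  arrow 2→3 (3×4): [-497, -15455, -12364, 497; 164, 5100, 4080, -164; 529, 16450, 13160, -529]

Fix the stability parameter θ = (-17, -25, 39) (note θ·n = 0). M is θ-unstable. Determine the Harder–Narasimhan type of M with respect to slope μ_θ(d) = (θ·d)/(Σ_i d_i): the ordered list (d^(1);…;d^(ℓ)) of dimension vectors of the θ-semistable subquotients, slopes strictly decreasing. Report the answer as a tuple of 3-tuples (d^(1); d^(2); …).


Via rank(M_{q-1}∘⋯∘M_p): M ≅ I[1,1], I[2,2]^2, I[2,3]^2, I[3,3].
μ_θ-semistable layers: μ^(1)=39; μ^(2)=-17; μ^(3)=-25

((0, 0, 3); (1, 0, 0); (0, 4, 0))


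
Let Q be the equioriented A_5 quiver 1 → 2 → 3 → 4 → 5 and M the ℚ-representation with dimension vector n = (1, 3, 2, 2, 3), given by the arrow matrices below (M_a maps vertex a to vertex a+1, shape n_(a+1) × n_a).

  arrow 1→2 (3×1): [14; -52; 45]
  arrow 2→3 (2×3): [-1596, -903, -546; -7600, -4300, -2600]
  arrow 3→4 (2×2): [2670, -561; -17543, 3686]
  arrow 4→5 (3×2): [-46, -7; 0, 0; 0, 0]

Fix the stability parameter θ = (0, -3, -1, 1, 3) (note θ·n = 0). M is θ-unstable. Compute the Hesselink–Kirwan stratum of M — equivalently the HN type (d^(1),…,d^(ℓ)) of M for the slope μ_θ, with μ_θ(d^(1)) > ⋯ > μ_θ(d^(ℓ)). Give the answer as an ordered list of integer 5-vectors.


Via rank(M_{q-1}∘⋯∘M_p): M ≅ I[1,5], I[2,2]^2, I[3,4], I[5,5]^2.
μ_θ-semistable layers: μ^(1)=3; μ^(2)=1; μ^(3)=-1; μ^(4)=-3/2; μ^(5)=-3

((0, 0, 0, 0, 3); (0, 0, 0, 2, 0); (0, 0, 2, 0, 0); (1, 1, 0, 0, 0); (0, 2, 0, 0, 0))


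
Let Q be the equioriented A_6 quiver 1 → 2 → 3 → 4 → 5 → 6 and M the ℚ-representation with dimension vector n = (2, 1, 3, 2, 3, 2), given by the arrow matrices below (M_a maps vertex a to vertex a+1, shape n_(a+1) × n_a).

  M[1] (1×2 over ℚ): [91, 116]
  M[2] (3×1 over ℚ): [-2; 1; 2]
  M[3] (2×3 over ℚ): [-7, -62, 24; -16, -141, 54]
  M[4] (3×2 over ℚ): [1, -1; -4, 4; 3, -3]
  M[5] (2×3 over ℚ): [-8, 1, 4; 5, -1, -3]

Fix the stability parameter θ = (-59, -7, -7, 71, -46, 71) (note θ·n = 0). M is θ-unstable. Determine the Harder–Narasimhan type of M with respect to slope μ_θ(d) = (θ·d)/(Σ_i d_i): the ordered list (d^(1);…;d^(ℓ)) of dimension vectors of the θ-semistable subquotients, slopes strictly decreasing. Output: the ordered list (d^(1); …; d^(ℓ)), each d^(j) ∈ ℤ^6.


Barcode: M ≅ I[1,1], I[1,5], I[3,3], I[3,4], I[5,6]^2. HN layers by μ_θ (5 steps, strictly decreasing):
  μ^(1)=71; μ^(2)=25/2; μ^(3)=-7; μ^(4)=-46; μ^(5)=-59

((0, 0, 0, 1, 0, 2); (0, 0, 0, 1, 1, 0); (0, 1, 3, 0, 0, 0); (0, 0, 0, 0, 2, 0); (2, 0, 0, 0, 0, 0))


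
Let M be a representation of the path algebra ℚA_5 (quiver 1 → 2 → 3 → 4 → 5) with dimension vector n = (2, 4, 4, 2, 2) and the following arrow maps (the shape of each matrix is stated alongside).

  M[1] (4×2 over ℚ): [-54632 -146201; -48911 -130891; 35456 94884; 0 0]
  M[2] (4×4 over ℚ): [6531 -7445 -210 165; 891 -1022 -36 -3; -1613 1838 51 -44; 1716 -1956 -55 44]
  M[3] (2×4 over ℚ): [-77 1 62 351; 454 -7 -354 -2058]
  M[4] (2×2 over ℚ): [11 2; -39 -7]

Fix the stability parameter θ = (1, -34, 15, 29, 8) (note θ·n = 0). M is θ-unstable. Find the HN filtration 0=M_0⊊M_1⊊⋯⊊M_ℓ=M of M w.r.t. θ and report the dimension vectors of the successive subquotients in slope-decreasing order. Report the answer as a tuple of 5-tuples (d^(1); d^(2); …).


Via rank(M_{q-1}∘⋯∘M_p): M ≅ I[1,5]^2, I[2,3]^2.
μ_θ-semistable layers: μ^(1)=37/2; μ^(2)=15; μ^(3)=-33/2; μ^(4)=-34

((0, 0, 0, 2, 2); (0, 0, 4, 0, 0); (2, 2, 0, 0, 0); (0, 2, 0, 0, 0))


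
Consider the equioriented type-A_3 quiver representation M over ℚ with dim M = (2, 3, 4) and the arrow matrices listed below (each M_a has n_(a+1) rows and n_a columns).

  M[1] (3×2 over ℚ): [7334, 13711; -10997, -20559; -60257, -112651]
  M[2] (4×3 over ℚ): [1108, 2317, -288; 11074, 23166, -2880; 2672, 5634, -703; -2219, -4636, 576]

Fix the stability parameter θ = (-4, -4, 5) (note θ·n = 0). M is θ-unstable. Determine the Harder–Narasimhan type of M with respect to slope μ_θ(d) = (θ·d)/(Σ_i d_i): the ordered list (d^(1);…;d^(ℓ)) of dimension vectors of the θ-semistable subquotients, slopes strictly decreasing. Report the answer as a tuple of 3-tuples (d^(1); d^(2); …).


Via rank(M_{q-1}∘⋯∘M_p): M ≅ I[1,3]^2, I[2,3], I[3,3].
μ_θ-semistable layers: μ^(1)=5; μ^(2)=-4

((0, 0, 4); (2, 3, 0))


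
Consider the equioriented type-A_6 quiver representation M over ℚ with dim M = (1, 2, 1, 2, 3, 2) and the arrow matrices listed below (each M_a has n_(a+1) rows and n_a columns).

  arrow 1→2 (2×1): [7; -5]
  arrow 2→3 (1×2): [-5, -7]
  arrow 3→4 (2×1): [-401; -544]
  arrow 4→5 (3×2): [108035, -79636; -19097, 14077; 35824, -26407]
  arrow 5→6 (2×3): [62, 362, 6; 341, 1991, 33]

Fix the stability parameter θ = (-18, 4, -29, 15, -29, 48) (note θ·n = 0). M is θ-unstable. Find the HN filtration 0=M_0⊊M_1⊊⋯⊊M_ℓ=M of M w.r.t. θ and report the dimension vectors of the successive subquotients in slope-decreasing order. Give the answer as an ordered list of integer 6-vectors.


Interval decomposition of M: I[1,2], I[2,5], I[4,5], I[5,6], I[6,6].
HN type (ℓ=6): μ^(1)=48; μ^(2)=4; μ^(3)=-7; μ^(4)=-25/2; μ^(5)=-18; μ^(6)=-29

((0, 0, 0, 0, 0, 2); (0, 1, 0, 0, 0, 0); (0, 0, 0, 2, 2, 0); (0, 1, 1, 0, 0, 0); (1, 0, 0, 0, 0, 0); (0, 0, 0, 0, 1, 0))


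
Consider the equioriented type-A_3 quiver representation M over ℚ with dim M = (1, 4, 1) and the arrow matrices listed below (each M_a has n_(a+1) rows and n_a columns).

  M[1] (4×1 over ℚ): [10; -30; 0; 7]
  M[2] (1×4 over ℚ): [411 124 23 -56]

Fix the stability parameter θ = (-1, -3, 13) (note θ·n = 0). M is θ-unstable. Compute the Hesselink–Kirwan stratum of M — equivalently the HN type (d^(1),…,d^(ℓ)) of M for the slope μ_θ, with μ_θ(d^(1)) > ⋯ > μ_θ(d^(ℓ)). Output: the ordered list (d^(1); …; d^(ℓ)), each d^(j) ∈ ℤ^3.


Barcode: M ≅ I[1,3], I[2,2]^3. HN layers by μ_θ (3 steps, strictly decreasing):
  μ^(1)=13; μ^(2)=-2; μ^(3)=-3

((0, 0, 1); (1, 1, 0); (0, 3, 0))


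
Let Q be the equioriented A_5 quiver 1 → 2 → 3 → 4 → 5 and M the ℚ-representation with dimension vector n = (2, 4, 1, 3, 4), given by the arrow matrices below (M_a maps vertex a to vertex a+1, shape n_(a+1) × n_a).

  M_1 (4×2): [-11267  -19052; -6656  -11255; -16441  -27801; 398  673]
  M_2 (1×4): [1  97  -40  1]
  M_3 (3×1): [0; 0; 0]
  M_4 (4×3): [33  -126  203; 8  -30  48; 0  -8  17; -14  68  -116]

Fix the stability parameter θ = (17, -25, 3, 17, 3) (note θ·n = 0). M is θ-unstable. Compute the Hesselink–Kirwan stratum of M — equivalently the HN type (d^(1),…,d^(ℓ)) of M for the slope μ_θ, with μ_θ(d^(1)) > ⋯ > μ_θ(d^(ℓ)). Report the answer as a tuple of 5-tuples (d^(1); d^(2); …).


Via rank(M_{q-1}∘⋯∘M_p): M ≅ I[1,2], I[1,3], I[2,2]^2, I[4,5]^3, I[5,5].
μ_θ-semistable layers: μ^(1)=10; μ^(2)=3; μ^(3)=-4; μ^(4)=-25

((0, 0, 0, 3, 3); (0, 0, 1, 0, 1); (2, 2, 0, 0, 0); (0, 2, 0, 0, 0))


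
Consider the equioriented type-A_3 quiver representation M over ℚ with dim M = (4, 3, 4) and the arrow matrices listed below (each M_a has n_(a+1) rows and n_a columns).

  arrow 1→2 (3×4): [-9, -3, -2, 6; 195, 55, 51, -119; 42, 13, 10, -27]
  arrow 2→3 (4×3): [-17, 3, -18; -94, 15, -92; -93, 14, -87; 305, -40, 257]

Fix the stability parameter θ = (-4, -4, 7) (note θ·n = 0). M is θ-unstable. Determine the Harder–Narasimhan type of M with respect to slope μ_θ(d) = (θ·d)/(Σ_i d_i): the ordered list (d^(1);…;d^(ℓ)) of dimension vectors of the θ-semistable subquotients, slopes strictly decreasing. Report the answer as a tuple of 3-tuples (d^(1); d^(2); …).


Interval decomposition of M: I[1,1], I[1,3]^3, I[3,3].
HN type (ℓ=2): μ^(1)=7; μ^(2)=-4

((0, 0, 4); (4, 3, 0))


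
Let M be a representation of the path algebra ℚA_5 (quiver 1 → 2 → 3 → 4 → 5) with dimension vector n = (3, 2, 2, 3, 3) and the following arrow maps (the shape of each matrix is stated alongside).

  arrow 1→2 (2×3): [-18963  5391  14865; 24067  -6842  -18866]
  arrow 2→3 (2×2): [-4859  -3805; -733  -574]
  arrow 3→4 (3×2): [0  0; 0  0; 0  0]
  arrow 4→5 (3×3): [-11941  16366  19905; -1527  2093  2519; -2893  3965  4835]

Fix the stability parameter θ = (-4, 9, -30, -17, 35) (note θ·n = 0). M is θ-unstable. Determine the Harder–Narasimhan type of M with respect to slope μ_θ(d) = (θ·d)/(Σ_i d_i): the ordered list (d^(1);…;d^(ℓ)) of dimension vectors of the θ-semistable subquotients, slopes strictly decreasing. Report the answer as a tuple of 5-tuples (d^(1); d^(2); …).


Interval decomposition of M: I[1,1], I[1,3]^2, I[4,5]^3.
HN type (ℓ=4): μ^(1)=35; μ^(2)=-4; μ^(3)=-25/3; μ^(4)=-17

((0, 0, 0, 0, 3); (1, 0, 0, 0, 0); (2, 2, 2, 0, 0); (0, 0, 0, 3, 0))


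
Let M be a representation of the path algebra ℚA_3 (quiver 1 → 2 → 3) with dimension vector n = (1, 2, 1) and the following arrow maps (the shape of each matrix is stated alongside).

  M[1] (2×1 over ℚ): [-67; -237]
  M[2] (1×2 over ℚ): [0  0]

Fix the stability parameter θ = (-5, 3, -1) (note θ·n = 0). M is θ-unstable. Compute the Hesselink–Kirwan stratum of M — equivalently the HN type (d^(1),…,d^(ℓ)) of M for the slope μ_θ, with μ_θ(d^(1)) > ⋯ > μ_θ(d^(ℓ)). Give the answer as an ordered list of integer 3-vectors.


Interval decomposition of M: I[1,2], I[2,2], I[3,3].
HN type (ℓ=3): μ^(1)=3; μ^(2)=-1; μ^(3)=-5

((0, 2, 0); (0, 0, 1); (1, 0, 0))


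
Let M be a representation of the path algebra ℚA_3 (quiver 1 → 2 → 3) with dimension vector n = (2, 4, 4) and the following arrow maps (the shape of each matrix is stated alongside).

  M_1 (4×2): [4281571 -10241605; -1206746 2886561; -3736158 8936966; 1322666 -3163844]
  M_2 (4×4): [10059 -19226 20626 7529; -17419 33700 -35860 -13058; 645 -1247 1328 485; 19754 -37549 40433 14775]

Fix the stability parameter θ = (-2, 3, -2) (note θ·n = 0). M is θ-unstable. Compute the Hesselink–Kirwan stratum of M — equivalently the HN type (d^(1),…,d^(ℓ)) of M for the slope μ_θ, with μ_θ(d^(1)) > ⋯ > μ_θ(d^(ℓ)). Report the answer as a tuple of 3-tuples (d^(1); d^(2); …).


Barcode: M ≅ I[1,3]^2, I[2,3]^2. HN layers by μ_θ (2 steps, strictly decreasing):
  μ^(1)=1/2; μ^(2)=-2

((0, 4, 4); (2, 0, 0))


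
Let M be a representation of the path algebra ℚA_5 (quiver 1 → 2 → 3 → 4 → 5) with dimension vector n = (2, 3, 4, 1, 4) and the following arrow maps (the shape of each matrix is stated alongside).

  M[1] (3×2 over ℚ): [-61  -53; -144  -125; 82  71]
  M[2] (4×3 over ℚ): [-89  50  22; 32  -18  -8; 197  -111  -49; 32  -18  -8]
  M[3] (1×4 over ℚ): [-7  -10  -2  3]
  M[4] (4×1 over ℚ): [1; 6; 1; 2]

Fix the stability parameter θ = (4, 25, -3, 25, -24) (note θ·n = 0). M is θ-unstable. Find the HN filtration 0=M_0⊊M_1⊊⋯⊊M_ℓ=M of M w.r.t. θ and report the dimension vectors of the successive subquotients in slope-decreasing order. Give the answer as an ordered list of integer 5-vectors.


Via rank(M_{q-1}∘⋯∘M_p): M ≅ I[1,3], I[1,5], I[2,3], I[3,3], I[5,5]^3.
μ_θ-semistable layers: μ^(1)=11; μ^(2)=23/4; μ^(3)=4; μ^(4)=-3; μ^(5)=-24

((0, 2, 2, 0, 0); (0, 1, 1, 1, 1); (2, 0, 0, 0, 0); (0, 0, 1, 0, 0); (0, 0, 0, 0, 3))


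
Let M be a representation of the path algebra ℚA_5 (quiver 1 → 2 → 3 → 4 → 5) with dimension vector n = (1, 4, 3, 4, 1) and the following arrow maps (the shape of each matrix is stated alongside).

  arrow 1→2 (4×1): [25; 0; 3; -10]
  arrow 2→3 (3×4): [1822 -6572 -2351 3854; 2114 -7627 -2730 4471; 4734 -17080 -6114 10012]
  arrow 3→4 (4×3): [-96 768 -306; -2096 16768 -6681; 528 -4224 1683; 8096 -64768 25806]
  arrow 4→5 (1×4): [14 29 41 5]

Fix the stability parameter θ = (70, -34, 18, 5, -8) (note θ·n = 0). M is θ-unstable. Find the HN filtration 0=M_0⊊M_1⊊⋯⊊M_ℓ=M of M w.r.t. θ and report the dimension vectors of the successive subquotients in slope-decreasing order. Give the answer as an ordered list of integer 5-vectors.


Barcode: M ≅ I[1,3], I[2,2], I[2,3], I[2,4], I[4,4]^2, I[4,5]. HN layers by μ_θ (5 steps, strictly decreasing):
  μ^(1)=18; μ^(2)=23/2; μ^(3)=5; μ^(4)=-3/2; μ^(5)=-34

((1, 1, 2, 0, 0); (0, 0, 1, 1, 0); (0, 0, 0, 2, 0); (0, 0, 0, 1, 1); (0, 3, 0, 0, 0))


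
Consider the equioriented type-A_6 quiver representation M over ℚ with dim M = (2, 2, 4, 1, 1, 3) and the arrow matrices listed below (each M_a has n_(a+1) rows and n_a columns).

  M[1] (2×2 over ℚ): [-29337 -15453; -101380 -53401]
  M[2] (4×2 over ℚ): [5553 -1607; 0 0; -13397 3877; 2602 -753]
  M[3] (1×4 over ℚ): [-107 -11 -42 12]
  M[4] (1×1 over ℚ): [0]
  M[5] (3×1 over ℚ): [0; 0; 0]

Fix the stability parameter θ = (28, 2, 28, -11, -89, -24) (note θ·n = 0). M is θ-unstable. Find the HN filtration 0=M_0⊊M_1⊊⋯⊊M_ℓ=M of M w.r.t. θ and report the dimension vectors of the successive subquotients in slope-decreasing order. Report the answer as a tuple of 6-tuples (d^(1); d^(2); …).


Barcode: M ≅ I[1,3], I[1,4], I[3,3]^2, I[5,5], I[6,6]^3. HN layers by μ_θ (5 steps, strictly decreasing):
  μ^(1)=28; μ^(2)=15; μ^(3)=47/4; μ^(4)=-24; μ^(5)=-89

((0, 0, 3, 0, 0, 0); (1, 1, 0, 0, 0, 0); (1, 1, 1, 1, 0, 0); (0, 0, 0, 0, 0, 3); (0, 0, 0, 0, 1, 0))


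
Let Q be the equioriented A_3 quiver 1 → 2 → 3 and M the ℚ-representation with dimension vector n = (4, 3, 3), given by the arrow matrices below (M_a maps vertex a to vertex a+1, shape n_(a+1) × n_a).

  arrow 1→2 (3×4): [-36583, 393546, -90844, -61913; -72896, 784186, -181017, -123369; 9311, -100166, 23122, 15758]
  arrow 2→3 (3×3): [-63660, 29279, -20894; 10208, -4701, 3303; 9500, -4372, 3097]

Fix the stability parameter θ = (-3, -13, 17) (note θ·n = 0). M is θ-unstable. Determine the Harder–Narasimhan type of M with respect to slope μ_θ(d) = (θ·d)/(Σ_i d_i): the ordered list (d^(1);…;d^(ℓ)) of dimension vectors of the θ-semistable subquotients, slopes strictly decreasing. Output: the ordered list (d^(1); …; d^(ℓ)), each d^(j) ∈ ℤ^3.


Barcode: M ≅ I[1,1], I[1,2], I[1,3]^2, I[3,3]. HN layers by μ_θ (3 steps, strictly decreasing):
  μ^(1)=17; μ^(2)=-3; μ^(3)=-8

((0, 0, 3); (1, 0, 0); (3, 3, 0))


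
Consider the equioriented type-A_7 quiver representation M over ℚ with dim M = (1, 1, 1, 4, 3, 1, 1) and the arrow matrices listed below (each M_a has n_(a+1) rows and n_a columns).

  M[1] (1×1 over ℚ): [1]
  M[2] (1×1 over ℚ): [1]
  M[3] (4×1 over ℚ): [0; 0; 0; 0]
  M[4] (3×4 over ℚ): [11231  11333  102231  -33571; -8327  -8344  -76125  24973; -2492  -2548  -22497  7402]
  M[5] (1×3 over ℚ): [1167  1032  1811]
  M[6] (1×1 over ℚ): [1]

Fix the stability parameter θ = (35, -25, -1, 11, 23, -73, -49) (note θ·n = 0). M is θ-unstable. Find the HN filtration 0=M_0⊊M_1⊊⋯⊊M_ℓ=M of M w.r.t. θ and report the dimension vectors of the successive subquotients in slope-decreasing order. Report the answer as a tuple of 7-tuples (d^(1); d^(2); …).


Via rank(M_{q-1}∘⋯∘M_p): M ≅ I[1,3], I[4,4], I[4,5]^2, I[4,7].
μ_θ-semistable layers: μ^(1)=23; μ^(2)=11; μ^(3)=3; μ^(4)=-22

((0, 0, 0, 0, 2, 0, 0); (0, 0, 0, 3, 0, 0, 0); (1, 1, 1, 0, 0, 0, 0); (0, 0, 0, 1, 1, 1, 1))


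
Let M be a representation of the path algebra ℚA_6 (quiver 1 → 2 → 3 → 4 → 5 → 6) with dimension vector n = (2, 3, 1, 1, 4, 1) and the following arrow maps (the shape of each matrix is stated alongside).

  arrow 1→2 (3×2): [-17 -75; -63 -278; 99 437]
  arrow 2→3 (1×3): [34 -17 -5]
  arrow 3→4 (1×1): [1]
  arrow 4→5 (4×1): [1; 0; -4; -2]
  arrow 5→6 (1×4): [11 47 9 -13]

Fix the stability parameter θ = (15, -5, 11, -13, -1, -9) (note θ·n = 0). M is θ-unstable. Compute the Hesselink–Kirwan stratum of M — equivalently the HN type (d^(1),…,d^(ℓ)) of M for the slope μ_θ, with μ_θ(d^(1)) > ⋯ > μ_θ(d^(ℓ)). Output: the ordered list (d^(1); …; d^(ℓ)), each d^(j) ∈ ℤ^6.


Interval decomposition of M: I[1,2], I[1,6], I[2,2], I[5,5]^3.
HN type (ℓ=4): μ^(1)=5; μ^(2)=-1/3; μ^(3)=-1; μ^(4)=-5

((1, 1, 0, 0, 0, 0); (1, 1, 1, 1, 1, 1); (0, 0, 0, 0, 3, 0); (0, 1, 0, 0, 0, 0))


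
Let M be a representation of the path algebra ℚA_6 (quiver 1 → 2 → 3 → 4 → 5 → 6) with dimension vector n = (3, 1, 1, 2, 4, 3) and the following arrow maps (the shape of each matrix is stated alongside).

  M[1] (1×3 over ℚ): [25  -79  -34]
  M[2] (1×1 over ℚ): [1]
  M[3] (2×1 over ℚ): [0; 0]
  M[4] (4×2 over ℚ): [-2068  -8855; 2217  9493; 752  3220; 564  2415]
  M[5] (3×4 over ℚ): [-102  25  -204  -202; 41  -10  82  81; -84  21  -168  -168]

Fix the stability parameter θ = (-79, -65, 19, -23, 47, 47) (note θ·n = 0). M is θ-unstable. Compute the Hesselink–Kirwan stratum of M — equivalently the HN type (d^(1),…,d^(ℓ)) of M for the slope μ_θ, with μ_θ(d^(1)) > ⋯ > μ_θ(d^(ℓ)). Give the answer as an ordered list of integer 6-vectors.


Barcode: M ≅ I[1,1]^2, I[1,3], I[4,5], I[4,6], I[5,5], I[5,6], I[6,6]. HN layers by μ_θ (5 steps, strictly decreasing):
  μ^(1)=47; μ^(2)=19; μ^(3)=-23; μ^(4)=-65; μ^(5)=-79

((0, 0, 0, 0, 4, 3); (0, 0, 1, 0, 0, 0); (0, 0, 0, 2, 0, 0); (0, 1, 0, 0, 0, 0); (3, 0, 0, 0, 0, 0))


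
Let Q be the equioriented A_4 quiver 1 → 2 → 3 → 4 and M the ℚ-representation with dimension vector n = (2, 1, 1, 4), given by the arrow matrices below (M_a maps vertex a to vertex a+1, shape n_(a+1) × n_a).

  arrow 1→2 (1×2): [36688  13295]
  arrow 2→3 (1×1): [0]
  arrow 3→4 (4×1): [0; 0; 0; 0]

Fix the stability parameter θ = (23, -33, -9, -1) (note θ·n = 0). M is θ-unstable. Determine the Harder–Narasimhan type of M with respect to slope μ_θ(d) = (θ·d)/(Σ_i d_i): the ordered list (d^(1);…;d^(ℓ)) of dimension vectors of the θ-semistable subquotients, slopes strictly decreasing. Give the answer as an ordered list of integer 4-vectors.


Via rank(M_{q-1}∘⋯∘M_p): M ≅ I[1,1], I[1,2], I[3,3], I[4,4]^4.
μ_θ-semistable layers: μ^(1)=23; μ^(2)=-1; μ^(3)=-5; μ^(4)=-9

((1, 0, 0, 0); (0, 0, 0, 4); (1, 1, 0, 0); (0, 0, 1, 0))


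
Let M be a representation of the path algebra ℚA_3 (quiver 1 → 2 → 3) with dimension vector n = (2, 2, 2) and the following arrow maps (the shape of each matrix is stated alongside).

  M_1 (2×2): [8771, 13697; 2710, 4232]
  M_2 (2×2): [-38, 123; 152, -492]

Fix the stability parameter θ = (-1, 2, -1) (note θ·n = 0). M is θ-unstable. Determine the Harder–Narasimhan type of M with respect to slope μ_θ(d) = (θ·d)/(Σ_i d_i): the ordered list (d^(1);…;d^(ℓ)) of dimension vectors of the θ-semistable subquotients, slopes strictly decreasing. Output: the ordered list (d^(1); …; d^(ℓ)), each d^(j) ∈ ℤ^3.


Interval decomposition of M: I[1,2], I[1,3], I[3,3].
HN type (ℓ=3): μ^(1)=2; μ^(2)=1/2; μ^(3)=-1

((0, 1, 0); (0, 1, 1); (2, 0, 1))


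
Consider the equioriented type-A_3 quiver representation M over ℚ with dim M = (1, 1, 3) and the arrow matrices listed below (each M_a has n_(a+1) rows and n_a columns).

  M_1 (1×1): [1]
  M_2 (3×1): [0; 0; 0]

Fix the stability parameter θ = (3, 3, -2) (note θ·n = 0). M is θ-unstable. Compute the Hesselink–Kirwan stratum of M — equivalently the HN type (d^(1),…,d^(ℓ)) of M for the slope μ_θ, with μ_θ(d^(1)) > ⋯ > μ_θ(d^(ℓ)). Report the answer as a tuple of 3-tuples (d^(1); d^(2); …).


Barcode: M ≅ I[1,2], I[3,3]^3. HN layers by μ_θ (2 steps, strictly decreasing):
  μ^(1)=3; μ^(2)=-2

((1, 1, 0); (0, 0, 3))


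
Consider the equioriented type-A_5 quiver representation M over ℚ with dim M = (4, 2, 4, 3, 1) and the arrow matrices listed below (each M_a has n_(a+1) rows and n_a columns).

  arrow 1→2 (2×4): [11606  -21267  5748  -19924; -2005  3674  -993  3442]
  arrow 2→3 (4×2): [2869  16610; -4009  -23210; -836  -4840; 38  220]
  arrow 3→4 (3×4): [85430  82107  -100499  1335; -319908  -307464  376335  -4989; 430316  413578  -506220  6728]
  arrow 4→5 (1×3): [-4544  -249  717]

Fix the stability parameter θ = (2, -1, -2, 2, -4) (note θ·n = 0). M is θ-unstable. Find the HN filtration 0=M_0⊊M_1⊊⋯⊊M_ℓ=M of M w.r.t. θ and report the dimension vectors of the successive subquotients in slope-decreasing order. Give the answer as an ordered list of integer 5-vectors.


Barcode: M ≅ I[1,1]^2, I[1,2], I[1,4], I[3,3]^2, I[3,5], I[4,4]. HN layers by μ_θ (5 steps, strictly decreasing):
  μ^(1)=2; μ^(2)=1/2; μ^(3)=-1/3; μ^(4)=-1; μ^(5)=-2

((2, 0, 0, 2, 0); (1, 1, 0, 0, 0); (1, 1, 1, 0, 0); (0, 0, 0, 1, 1); (0, 0, 3, 0, 0))


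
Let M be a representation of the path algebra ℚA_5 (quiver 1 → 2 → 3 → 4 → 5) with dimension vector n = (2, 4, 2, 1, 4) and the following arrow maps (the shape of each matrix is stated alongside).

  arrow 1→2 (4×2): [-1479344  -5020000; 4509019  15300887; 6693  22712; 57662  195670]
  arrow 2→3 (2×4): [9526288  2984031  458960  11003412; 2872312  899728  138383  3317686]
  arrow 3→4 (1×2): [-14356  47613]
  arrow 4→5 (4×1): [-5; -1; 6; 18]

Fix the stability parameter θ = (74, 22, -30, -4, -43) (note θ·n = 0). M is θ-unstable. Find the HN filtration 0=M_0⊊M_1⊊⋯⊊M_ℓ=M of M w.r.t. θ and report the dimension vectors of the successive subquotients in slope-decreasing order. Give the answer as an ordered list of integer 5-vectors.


Via rank(M_{q-1}∘⋯∘M_p): M ≅ I[1,3], I[1,5], I[2,2]^2, I[5,5]^3.
μ_θ-semistable layers: μ^(1)=22; μ^(2)=19/5; μ^(3)=-43

((1, 3, 1, 0, 0); (1, 1, 1, 1, 1); (0, 0, 0, 0, 3))


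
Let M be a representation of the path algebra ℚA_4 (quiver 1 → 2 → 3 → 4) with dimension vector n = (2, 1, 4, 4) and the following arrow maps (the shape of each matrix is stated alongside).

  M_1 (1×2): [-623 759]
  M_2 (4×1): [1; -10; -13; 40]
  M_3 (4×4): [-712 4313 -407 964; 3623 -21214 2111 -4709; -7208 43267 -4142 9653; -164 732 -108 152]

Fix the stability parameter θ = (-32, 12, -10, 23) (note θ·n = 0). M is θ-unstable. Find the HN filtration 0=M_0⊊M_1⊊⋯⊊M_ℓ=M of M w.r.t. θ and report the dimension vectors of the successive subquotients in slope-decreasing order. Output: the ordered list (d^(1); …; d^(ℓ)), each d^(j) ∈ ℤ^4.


Barcode: M ≅ I[1,1], I[1,4], I[3,3], I[3,4]^2, I[4,4]. HN layers by μ_θ (4 steps, strictly decreasing):
  μ^(1)=23; μ^(2)=1; μ^(3)=-10; μ^(4)=-32

((0, 0, 0, 4); (0, 1, 1, 0); (0, 0, 3, 0); (2, 0, 0, 0))


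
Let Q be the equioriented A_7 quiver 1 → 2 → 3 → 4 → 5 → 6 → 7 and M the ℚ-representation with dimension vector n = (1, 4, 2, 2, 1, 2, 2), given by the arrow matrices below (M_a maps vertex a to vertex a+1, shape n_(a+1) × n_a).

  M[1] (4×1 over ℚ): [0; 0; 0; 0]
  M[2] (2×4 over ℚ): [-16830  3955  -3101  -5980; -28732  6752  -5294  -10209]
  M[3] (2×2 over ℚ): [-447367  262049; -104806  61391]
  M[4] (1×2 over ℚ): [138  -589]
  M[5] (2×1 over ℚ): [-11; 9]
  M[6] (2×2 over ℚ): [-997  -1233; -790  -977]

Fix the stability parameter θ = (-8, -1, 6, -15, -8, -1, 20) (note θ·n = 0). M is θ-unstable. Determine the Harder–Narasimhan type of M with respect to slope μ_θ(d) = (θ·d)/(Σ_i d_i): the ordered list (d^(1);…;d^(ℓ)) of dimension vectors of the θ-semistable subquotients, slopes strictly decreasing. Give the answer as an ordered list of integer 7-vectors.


Interval decomposition of M: I[1,1], I[2,2]^2, I[2,4], I[2,7], I[6,7].
HN type (ℓ=5): μ^(1)=20; μ^(2)=-1; μ^(3)=-10/3; μ^(4)=-9/2; μ^(5)=-8

((0, 0, 0, 0, 0, 0, 2); (0, 2, 0, 0, 0, 2, 0); (0, 1, 1, 1, 0, 0, 0); (0, 1, 1, 1, 1, 0, 0); (1, 0, 0, 0, 0, 0, 0))


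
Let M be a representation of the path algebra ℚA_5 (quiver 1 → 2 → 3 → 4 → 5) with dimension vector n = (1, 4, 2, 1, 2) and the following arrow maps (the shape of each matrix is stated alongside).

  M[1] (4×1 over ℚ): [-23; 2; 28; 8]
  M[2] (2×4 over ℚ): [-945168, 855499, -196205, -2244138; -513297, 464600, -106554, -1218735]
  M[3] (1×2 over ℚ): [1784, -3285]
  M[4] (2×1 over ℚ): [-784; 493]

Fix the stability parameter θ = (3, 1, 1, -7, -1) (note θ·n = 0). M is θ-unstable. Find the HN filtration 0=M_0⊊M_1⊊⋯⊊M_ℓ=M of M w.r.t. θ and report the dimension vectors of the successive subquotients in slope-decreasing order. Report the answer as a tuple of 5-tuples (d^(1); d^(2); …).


Via rank(M_{q-1}∘⋯∘M_p): M ≅ I[1,5], I[2,2]^2, I[2,3], I[5,5].
μ_θ-semistable layers: μ^(1)=1; μ^(2)=-3/5; μ^(3)=-1

((0, 3, 1, 0, 0); (1, 1, 1, 1, 1); (0, 0, 0, 0, 1))


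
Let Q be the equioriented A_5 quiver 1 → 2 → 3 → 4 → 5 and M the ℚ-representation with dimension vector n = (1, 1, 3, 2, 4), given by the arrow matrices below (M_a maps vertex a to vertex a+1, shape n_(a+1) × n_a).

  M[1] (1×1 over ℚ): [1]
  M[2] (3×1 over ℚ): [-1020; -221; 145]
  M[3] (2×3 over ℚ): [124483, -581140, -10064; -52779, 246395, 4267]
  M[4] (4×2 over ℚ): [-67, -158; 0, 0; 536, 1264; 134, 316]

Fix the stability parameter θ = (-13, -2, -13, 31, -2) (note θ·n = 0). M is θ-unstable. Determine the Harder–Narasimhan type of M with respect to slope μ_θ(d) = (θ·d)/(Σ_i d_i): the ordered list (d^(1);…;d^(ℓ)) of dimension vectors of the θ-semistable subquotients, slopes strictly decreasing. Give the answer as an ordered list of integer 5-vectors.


Interval decomposition of M: I[1,3], I[3,4], I[3,5], I[5,5]^3.
HN type (ℓ=5): μ^(1)=31; μ^(2)=29/2; μ^(3)=-2; μ^(4)=-15/2; μ^(5)=-13

((0, 0, 0, 1, 0); (0, 0, 0, 1, 1); (0, 0, 0, 0, 3); (0, 1, 1, 0, 0); (1, 0, 2, 0, 0))
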